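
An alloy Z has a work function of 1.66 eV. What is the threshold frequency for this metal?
4.0139e+14 Hz

The threshold frequency is when the photon energy equals the work function:
hf₀ = φ

Solving for f₀:
f₀ = φ/h = (1.66 eV × 1.602×10⁻¹⁹ J/eV) / (6.626×10⁻³⁴ J·s)
f₀ = 4.0139e+14 Hz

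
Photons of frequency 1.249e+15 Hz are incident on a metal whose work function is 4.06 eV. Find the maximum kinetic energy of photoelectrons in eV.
1.1054 eV

Using Einstein's photoelectric equation: KE_max = hf - φ

First, calculate the photon energy:
E_photon = hf = (6.626×10⁻³⁴ J·s)(1.249e+15 Hz)
E_photon = 5.1654 eV

Then, the maximum kinetic energy:
KE_max = E_photon - φ = 5.1654 eV - 4.06 eV = 1.1054 eV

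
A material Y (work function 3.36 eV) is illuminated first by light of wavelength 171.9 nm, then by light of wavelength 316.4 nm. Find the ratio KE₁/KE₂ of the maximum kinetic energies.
6.8970

Using Einstein's equation: KE_max = hc/λ - φ

For λ₁ = 171.9 nm:
E₁ = hc/λ₁ = 7.2126 eV
KE₁ = E₁ - φ = 7.2126 - 3.36 = 3.8526 eV

For λ₂ = 316.4 nm:
E₂ = hc/λ₂ = 3.9186 eV
KE₂ = E₂ - φ = 3.9186 - 3.36 = 0.5586 eV

Ratio: KE₁/KE₂ = 3.8526/0.5586 = 6.8970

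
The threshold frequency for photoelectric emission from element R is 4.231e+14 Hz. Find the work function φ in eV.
1.75 eV

At the threshold frequency, photon energy equals work function:
φ = hf₀

Calculating:
φ = (6.626×10⁻³⁴ J·s)(4.231e+14 Hz)
φ = 1.75 eV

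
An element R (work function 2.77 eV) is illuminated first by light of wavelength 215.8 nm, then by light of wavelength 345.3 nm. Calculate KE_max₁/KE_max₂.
3.6257

Using Einstein's equation: KE_max = hc/λ - φ

For λ₁ = 215.8 nm:
E₁ = hc/λ₁ = 5.7453 eV
KE₁ = E₁ - φ = 5.7453 - 2.77 = 2.9753 eV

For λ₂ = 345.3 nm:
E₂ = hc/λ₂ = 3.5906 eV
KE₂ = E₂ - φ = 3.5906 - 2.77 = 0.8206 eV

Ratio: KE₁/KE₂ = 2.9753/0.8206 = 3.6257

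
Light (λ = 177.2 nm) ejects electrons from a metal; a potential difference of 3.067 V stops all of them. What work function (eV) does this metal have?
3.93 eV

The stopping potential gives the maximum kinetic energy: KE_max = eV_s = 3.067 eV

From Einstein's photoelectric equation: KE_max = hc/λ - φ
Rearranging: φ = hc/λ - KE_max

Calculate photon energy:
E_photon = hc/λ = (6.626×10⁻³⁴ J·s)(3×10⁸ m/s) / (177.2×10⁻⁹ m) = 6.9969 eV

Therefore:
φ = 6.9969 - 3.067 = 3.93 eV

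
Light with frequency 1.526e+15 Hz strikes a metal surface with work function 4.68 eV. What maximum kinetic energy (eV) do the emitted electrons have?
1.6310 eV

Using Einstein's photoelectric equation: KE_max = hf - φ

First, calculate the photon energy:
E_photon = hf = (6.626×10⁻³⁴ J·s)(1.526e+15 Hz)
E_photon = 6.3110 eV

Then, the maximum kinetic energy:
KE_max = E_photon - φ = 6.3110 eV - 4.68 eV = 1.6310 eV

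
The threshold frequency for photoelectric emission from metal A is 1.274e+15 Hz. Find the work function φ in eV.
5.27 eV

At the threshold frequency, photon energy equals work function:
φ = hf₀

Calculating:
φ = (6.626×10⁻³⁴ J·s)(1.274e+15 Hz)
φ = 5.27 eV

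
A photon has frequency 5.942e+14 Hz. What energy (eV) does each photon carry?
2.4574 eV

Using E = hf:

E = hf = (6.626×10⁻³⁴ J·s)(5.942e+14 Hz)
E = 2.4574 eV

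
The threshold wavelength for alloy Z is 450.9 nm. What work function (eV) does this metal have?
2.75 eV

At the threshold wavelength, photon energy equals work function:
φ = hc/λ₀

Calculating:
φ = (6.626×10⁻³⁴ J·s)(3×10⁸ m/s) / (450.9×10⁻⁹ m)
φ = 2.75 eV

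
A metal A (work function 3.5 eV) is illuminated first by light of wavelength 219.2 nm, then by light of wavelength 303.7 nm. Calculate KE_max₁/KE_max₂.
3.7019

Using Einstein's equation: KE_max = hc/λ - φ

For λ₁ = 219.2 nm:
E₁ = hc/λ₁ = 5.6562 eV
KE₁ = E₁ - φ = 5.6562 - 3.5 = 2.1562 eV

For λ₂ = 303.7 nm:
E₂ = hc/λ₂ = 4.0825 eV
KE₂ = E₂ - φ = 4.0825 - 3.5 = 0.5825 eV

Ratio: KE₁/KE₂ = 2.1562/0.5825 = 3.7019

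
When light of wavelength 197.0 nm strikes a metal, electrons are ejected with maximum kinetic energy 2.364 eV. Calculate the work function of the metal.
3.93 eV

From Einstein's photoelectric equation: KE_max = hf - φ = hc/λ - φ

Rearranging for φ:
φ = hc/λ - KE_max

Calculate photon energy:
E_photon = hc/λ = 6.2936 eV

Therefore:
φ = 6.2936 - 2.364 = 3.93 eV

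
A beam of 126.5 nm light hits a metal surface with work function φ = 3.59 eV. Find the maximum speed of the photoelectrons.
1.4781e+06 m/s

First, find the maximum kinetic energy:
E_photon = hc/λ = 9.8011 eV
KE_max = E_photon - φ = 9.8011 - 3.59 = 6.2111 eV

Convert to Joules: KE_max = 6.2111 × 1.602×10⁻¹⁹ J = 9.9513e-19 J

Then use KE = ½mv² to find velocity:
v = √(2·KE/m) = √(2 × 9.9513e-19 J / 9.109e-31 kg)
v = 1.4781e+06 m/s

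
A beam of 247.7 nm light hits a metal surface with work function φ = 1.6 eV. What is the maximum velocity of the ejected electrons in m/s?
1.0945e+06 m/s

First, find the maximum kinetic energy:
E_photon = hc/λ = 5.0054 eV
KE_max = E_photon - φ = 5.0054 - 1.6 = 3.4054 eV

Convert to Joules: KE_max = 3.4054 × 1.602×10⁻¹⁹ J = 5.4561e-19 J

Then use KE = ½mv² to find velocity:
v = √(2·KE/m) = √(2 × 5.4561e-19 J / 9.109e-31 kg)
v = 1.0945e+06 m/s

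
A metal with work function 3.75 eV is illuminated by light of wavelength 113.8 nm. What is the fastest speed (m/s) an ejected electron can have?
1.5853e+06 m/s

First, find the maximum kinetic energy:
E_photon = hc/λ = 10.8949 eV
KE_max = E_photon - φ = 10.8949 - 3.75 = 7.1449 eV

Convert to Joules: KE_max = 7.1449 × 1.602×10⁻¹⁹ J = 1.1447e-18 J

Then use KE = ½mv² to find velocity:
v = √(2·KE/m) = √(2 × 1.1447e-18 J / 9.109e-31 kg)
v = 1.5853e+06 m/s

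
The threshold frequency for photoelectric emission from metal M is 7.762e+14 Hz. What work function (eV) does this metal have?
3.21 eV

At the threshold frequency, photon energy equals work function:
φ = hf₀

Calculating:
φ = (6.626×10⁻³⁴ J·s)(7.762e+14 Hz)
φ = 3.21 eV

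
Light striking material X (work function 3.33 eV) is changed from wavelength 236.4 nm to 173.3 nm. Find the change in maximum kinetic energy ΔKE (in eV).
1.9096 eV

Using Einstein's equation: KE_max = hc/λ - φ

For λ₁ = 236.4 nm:
KE₁ = hc/λ₁ - φ = 5.2447 - 3.33 = 1.9147 eV

For λ₂ = 173.3 nm:
KE₂ = hc/λ₂ - φ = 7.1543 - 3.33 = 3.8243 eV

Change in KE:
ΔKE = KE₂ - KE₁ = 3.8243 - 1.9147 = 1.9096 eV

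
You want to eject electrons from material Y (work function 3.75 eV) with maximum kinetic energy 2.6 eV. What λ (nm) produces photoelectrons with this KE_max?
195.25 nm

From Einstein's equation: KE_max = hc/λ - φ

Rearranging for λ:
hc/λ = KE_max + φ
λ = hc/(KE_max + φ)

Required photon energy:
E_photon = KE_max + φ = 2.6 + 3.75 = 6.35 eV

Required wavelength:
λ = hc/E_photon = (6.626×10⁻³⁴)(3×10⁸) / (6.35 × 1.602×10⁻¹⁹)
λ = 195.25 nm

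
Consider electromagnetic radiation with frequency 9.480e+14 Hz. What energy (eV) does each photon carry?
3.9206 eV

Using E = hf:

E = hf = (6.626×10⁻³⁴ J·s)(9.480e+14 Hz)
E = 3.9206 eV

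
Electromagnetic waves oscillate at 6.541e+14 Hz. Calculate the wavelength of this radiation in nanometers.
458.33 nm

Using the wave equation: c = fλ

Solving for wavelength:
λ = c/f = (3×10⁸ m/s) / (6.541e+14 Hz)
λ = 458.33 nm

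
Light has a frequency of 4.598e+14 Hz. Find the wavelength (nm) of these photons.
652.01 nm

Using the wave equation: c = fλ

Solving for wavelength:
λ = c/f = (3×10⁸ m/s) / (4.598e+14 Hz)
λ = 652.01 nm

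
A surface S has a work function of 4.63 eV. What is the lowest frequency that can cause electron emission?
1.1195e+15 Hz

The threshold frequency is when the photon energy equals the work function:
hf₀ = φ

Solving for f₀:
f₀ = φ/h = (4.63 eV × 1.602×10⁻¹⁹ J/eV) / (6.626×10⁻³⁴ J·s)
f₀ = 1.1195e+15 Hz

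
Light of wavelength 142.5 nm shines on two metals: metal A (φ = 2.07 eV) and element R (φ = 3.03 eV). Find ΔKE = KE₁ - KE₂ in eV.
0.9600 eV

Using KE_max = hc/λ - φ for each metal:

Photon energy: E = hc/λ = 8.7006 eV

For metal A (φ₁ = 2.07 eV):
KE₁ = E - φ₁ = 8.7006 - 2.07 = 6.6306 eV

For element R (φ₂ = 3.03 eV):
KE₂ = E - φ₂ = 8.7006 - 3.03 = 5.6706 eV

Difference:
ΔKE = KE₁ - KE₂ = 6.6306 - 5.6706 = 0.9600 eV

Note: The difference equals the difference in work functions: 3.03 - 2.07 = 0.96 eV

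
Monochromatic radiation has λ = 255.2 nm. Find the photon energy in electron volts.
4.8583 eV

Using E = hf = hc/λ:

E = hc/λ = (6.626×10⁻³⁴ J·s)(3×10⁸ m/s) / (255.2×10⁻⁹ m)
E = 4.8583 eV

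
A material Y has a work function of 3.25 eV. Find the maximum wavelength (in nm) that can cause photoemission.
381.49 nm

The threshold wavelength is when the photon energy equals the work function:
hc/λ₀ = φ

Solving for λ₀:
λ₀ = hc/φ = (6.626×10⁻³⁴ J·s)(3×10⁸ m/s) / (3.25 eV × 1.602×10⁻¹⁹ J/eV)
λ₀ = 381.49 nm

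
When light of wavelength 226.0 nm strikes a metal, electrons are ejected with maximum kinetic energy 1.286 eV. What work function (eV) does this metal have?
4.20 eV

From Einstein's photoelectric equation: KE_max = hf - φ = hc/λ - φ

Rearranging for φ:
φ = hc/λ - KE_max

Calculate photon energy:
E_photon = hc/λ = 5.4860 eV

Therefore:
φ = 5.4860 - 1.286 = 4.20 eV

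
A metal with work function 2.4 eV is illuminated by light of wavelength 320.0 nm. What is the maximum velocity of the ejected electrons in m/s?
7.2019e+05 m/s

First, find the maximum kinetic energy:
E_photon = hc/λ = 3.8745 eV
KE_max = E_photon - φ = 3.8745 - 2.4 = 1.4745 eV

Convert to Joules: KE_max = 1.4745 × 1.602×10⁻¹⁹ J = 2.3624e-19 J

Then use KE = ½mv² to find velocity:
v = √(2·KE/m) = √(2 × 2.3624e-19 J / 9.109e-31 kg)
v = 7.2019e+05 m/s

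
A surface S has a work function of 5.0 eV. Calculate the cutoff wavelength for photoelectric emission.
247.97 nm

The threshold wavelength is when the photon energy equals the work function:
hc/λ₀ = φ

Solving for λ₀:
λ₀ = hc/φ = (6.626×10⁻³⁴ J·s)(3×10⁸ m/s) / (5.0 eV × 1.602×10⁻¹⁹ J/eV)
λ₀ = 247.97 nm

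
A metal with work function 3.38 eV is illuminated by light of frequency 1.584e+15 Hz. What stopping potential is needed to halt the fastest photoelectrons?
3.1709 V

The stopping potential V_s satisfies: eV_s = KE_max

First, find KE_max using Einstein's equation:
E_photon = hf = (6.626×10⁻³⁴ J·s)(1.584e+15 Hz) = 6.5509 eV
KE_max = E_photon - φ = 6.5509 - 3.38 = 3.1709 eV

Since eV_s = KE_max:
V_s = KE_max/e = 3.1709 V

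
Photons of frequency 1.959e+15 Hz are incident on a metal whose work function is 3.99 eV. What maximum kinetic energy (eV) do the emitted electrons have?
4.1118 eV

Using Einstein's photoelectric equation: KE_max = hf - φ

First, calculate the photon energy:
E_photon = hf = (6.626×10⁻³⁴ J·s)(1.959e+15 Hz)
E_photon = 8.1018 eV

Then, the maximum kinetic energy:
KE_max = E_photon - φ = 8.1018 eV - 3.99 eV = 4.1118 eV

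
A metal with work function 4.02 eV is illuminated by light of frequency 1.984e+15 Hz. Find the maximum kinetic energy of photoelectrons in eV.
4.1852 eV

Using Einstein's photoelectric equation: KE_max = hf - φ

First, calculate the photon energy:
E_photon = hf = (6.626×10⁻³⁴ J·s)(1.984e+15 Hz)
E_photon = 8.2052 eV

Then, the maximum kinetic energy:
KE_max = E_photon - φ = 8.2052 eV - 4.02 eV = 4.1852 eV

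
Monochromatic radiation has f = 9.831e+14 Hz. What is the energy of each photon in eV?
4.0658 eV

Using E = hf:

E = hf = (6.626×10⁻³⁴ J·s)(9.831e+14 Hz)
E = 4.0658 eV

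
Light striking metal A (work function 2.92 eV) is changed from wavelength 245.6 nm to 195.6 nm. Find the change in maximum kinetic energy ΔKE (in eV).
1.2904 eV

Using Einstein's equation: KE_max = hc/λ - φ

For λ₁ = 245.6 nm:
KE₁ = hc/λ₁ - φ = 5.0482 - 2.92 = 2.1282 eV

For λ₂ = 195.6 nm:
KE₂ = hc/λ₂ - φ = 6.3387 - 2.92 = 3.4187 eV

Change in KE:
ΔKE = KE₂ - KE₁ = 3.4187 - 2.1282 = 1.2904 eV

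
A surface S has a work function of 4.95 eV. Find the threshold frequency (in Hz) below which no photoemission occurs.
1.1969e+15 Hz

The threshold frequency is when the photon energy equals the work function:
hf₀ = φ

Solving for f₀:
f₀ = φ/h = (4.95 eV × 1.602×10⁻¹⁹ J/eV) / (6.626×10⁻³⁴ J·s)
f₀ = 1.1969e+15 Hz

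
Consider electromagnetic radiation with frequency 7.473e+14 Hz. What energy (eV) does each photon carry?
3.0906 eV

Using E = hf:

E = hf = (6.626×10⁻³⁴ J·s)(7.473e+14 Hz)
E = 3.0906 eV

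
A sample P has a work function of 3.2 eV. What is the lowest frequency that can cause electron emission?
7.7376e+14 Hz

The threshold frequency is when the photon energy equals the work function:
hf₀ = φ

Solving for f₀:
f₀ = φ/h = (3.2 eV × 1.602×10⁻¹⁹ J/eV) / (6.626×10⁻³⁴ J·s)
f₀ = 7.7376e+14 Hz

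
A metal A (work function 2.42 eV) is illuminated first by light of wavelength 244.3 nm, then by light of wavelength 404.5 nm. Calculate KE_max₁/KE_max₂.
4.1156

Using Einstein's equation: KE_max = hc/λ - φ

For λ₁ = 244.3 nm:
E₁ = hc/λ₁ = 5.0751 eV
KE₁ = E₁ - φ = 5.0751 - 2.42 = 2.6551 eV

For λ₂ = 404.5 nm:
E₂ = hc/λ₂ = 3.0651 eV
KE₂ = E₂ - φ = 3.0651 - 2.42 = 0.6451 eV

Ratio: KE₁/KE₂ = 2.6551/0.6451 = 4.1156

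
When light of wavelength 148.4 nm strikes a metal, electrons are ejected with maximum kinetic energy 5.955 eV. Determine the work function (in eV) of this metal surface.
2.40 eV

From Einstein's photoelectric equation: KE_max = hf - φ = hc/λ - φ

Rearranging for φ:
φ = hc/λ - KE_max

Calculate photon energy:
E_photon = hc/λ = 8.3547 eV

Therefore:
φ = 8.3547 - 5.955 = 2.40 eV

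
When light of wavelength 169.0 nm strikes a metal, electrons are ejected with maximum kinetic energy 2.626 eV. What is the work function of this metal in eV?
4.71 eV

From Einstein's photoelectric equation: KE_max = hf - φ = hc/λ - φ

Rearranging for φ:
φ = hc/λ - KE_max

Calculate photon energy:
E_photon = hc/λ = 7.3363 eV

Therefore:
φ = 7.3363 - 2.626 = 4.71 eV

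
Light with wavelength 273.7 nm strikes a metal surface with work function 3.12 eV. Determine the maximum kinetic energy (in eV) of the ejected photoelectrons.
1.4099 eV

Using Einstein's photoelectric equation: KE_max = hf - φ = hc/λ - φ

First, calculate the photon energy:
E_photon = hc/λ = (6.626×10⁻³⁴ J·s)(3×10⁸ m/s) / (273.7×10⁻⁹ m)
E_photon = 4.5299 eV

Then, the maximum kinetic energy:
KE_max = E_photon - φ = 4.5299 eV - 3.12 eV = 1.4099 eV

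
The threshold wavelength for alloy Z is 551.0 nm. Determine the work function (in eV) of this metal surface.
2.25 eV

At the threshold wavelength, photon energy equals work function:
φ = hc/λ₀

Calculating:
φ = (6.626×10⁻³⁴ J·s)(3×10⁸ m/s) / (551.0×10⁻⁹ m)
φ = 2.25 eV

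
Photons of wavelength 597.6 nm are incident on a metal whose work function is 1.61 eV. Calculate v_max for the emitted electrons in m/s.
4.0431e+05 m/s

First, find the maximum kinetic energy:
E_photon = hc/λ = 2.0747 eV
KE_max = E_photon - φ = 2.0747 - 1.61 = 0.4647 eV

Convert to Joules: KE_max = 0.4647 × 1.602×10⁻¹⁹ J = 7.4453e-20 J

Then use KE = ½mv² to find velocity:
v = √(2·KE/m) = √(2 × 7.4453e-20 J / 9.109e-31 kg)
v = 4.0431e+05 m/s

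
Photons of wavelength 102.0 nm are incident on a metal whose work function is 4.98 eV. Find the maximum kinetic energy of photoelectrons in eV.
7.1753 eV

Using Einstein's photoelectric equation: KE_max = hf - φ = hc/λ - φ

First, calculate the photon energy:
E_photon = hc/λ = (6.626×10⁻³⁴ J·s)(3×10⁸ m/s) / (102.0×10⁻⁹ m)
E_photon = 12.1553 eV

Then, the maximum kinetic energy:
KE_max = E_photon - φ = 12.1553 eV - 4.98 eV = 7.1753 eV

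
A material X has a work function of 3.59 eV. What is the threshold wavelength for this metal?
345.36 nm

The threshold wavelength is when the photon energy equals the work function:
hc/λ₀ = φ

Solving for λ₀:
λ₀ = hc/φ = (6.626×10⁻³⁴ J·s)(3×10⁸ m/s) / (3.59 eV × 1.602×10⁻¹⁹ J/eV)
λ₀ = 345.36 nm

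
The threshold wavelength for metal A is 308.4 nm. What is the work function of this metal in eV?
4.02 eV

At the threshold wavelength, photon energy equals work function:
φ = hc/λ₀

Calculating:
φ = (6.626×10⁻³⁴ J·s)(3×10⁸ m/s) / (308.4×10⁻⁹ m)
φ = 4.02 eV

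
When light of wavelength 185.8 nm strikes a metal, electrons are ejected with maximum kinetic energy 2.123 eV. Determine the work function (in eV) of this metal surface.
4.55 eV

From Einstein's photoelectric equation: KE_max = hf - φ = hc/λ - φ

Rearranging for φ:
φ = hc/λ - KE_max

Calculate photon energy:
E_photon = hc/λ = 6.6730 eV

Therefore:
φ = 6.6730 - 2.123 = 4.55 eV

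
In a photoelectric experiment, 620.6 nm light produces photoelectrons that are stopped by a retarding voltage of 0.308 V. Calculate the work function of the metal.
1.69 eV

The stopping potential gives the maximum kinetic energy: KE_max = eV_s = 0.308 eV

From Einstein's photoelectric equation: KE_max = hc/λ - φ
Rearranging: φ = hc/λ - KE_max

Calculate photon energy:
E_photon = hc/λ = (6.626×10⁻³⁴ J·s)(3×10⁸ m/s) / (620.6×10⁻⁹ m) = 1.9978 eV

Therefore:
φ = 1.9978 - 0.308 = 1.69 eV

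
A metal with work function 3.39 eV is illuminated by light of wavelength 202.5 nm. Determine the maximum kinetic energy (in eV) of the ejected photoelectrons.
2.7327 eV

Using Einstein's photoelectric equation: KE_max = hf - φ = hc/λ - φ

First, calculate the photon energy:
E_photon = hc/λ = (6.626×10⁻³⁴ J·s)(3×10⁸ m/s) / (202.5×10⁻⁹ m)
E_photon = 6.1227 eV

Then, the maximum kinetic energy:
KE_max = E_photon - φ = 6.1227 eV - 3.39 eV = 2.7327 eV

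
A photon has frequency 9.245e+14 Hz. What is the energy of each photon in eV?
3.8234 eV

Using E = hf:

E = hf = (6.626×10⁻³⁴ J·s)(9.245e+14 Hz)
E = 3.8234 eV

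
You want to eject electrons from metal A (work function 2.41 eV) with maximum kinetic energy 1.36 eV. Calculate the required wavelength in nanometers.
328.87 nm

From Einstein's equation: KE_max = hc/λ - φ

Rearranging for λ:
hc/λ = KE_max + φ
λ = hc/(KE_max + φ)

Required photon energy:
E_photon = KE_max + φ = 1.36 + 2.41 = 3.77 eV

Required wavelength:
λ = hc/E_photon = (6.626×10⁻³⁴)(3×10⁸) / (3.77 × 1.602×10⁻¹⁹)
λ = 328.87 nm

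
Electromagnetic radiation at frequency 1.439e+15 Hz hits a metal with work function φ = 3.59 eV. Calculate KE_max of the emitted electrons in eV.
2.3612 eV

Using Einstein's photoelectric equation: KE_max = hf - φ

First, calculate the photon energy:
E_photon = hf = (6.626×10⁻³⁴ J·s)(1.439e+15 Hz)
E_photon = 5.9512 eV

Then, the maximum kinetic energy:
KE_max = E_photon - φ = 5.9512 eV - 3.59 eV = 2.3612 eV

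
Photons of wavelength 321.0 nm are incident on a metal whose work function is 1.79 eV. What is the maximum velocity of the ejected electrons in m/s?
8.5382e+05 m/s

First, find the maximum kinetic energy:
E_photon = hc/λ = 3.8624 eV
KE_max = E_photon - φ = 3.8624 - 1.79 = 2.0724 eV

Convert to Joules: KE_max = 2.0724 × 1.602×10⁻¹⁹ J = 3.3204e-19 J

Then use KE = ½mv² to find velocity:
v = √(2·KE/m) = √(2 × 3.3204e-19 J / 9.109e-31 kg)
v = 8.5382e+05 m/s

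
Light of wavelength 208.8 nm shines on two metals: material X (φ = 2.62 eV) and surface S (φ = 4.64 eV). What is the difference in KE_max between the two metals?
2.0200 eV

Using KE_max = hc/λ - φ for each metal:

Photon energy: E = hc/λ = 5.9379 eV

For material X (φ₁ = 2.62 eV):
KE₁ = E - φ₁ = 5.9379 - 2.62 = 3.3179 eV

For surface S (φ₂ = 4.64 eV):
KE₂ = E - φ₂ = 5.9379 - 4.64 = 1.2979 eV

Difference:
ΔKE = KE₁ - KE₂ = 3.3179 - 1.2979 = 2.0200 eV

Note: The difference equals the difference in work functions: 4.64 - 2.62 = 2.02 eV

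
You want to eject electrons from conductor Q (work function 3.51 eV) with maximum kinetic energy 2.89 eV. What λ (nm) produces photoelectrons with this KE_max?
193.73 nm

From Einstein's equation: KE_max = hc/λ - φ

Rearranging for λ:
hc/λ = KE_max + φ
λ = hc/(KE_max + φ)

Required photon energy:
E_photon = KE_max + φ = 2.89 + 3.51 = 6.40 eV

Required wavelength:
λ = hc/E_photon = (6.626×10⁻³⁴)(3×10⁸) / (6.40 × 1.602×10⁻¹⁹)
λ = 193.73 nm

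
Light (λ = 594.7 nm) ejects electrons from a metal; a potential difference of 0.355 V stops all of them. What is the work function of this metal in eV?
1.73 eV

The stopping potential gives the maximum kinetic energy: KE_max = eV_s = 0.355 eV

From Einstein's photoelectric equation: KE_max = hc/λ - φ
Rearranging: φ = hc/λ - KE_max

Calculate photon energy:
E_photon = hc/λ = (6.626×10⁻³⁴ J·s)(3×10⁸ m/s) / (594.7×10⁻⁹ m) = 2.0848 eV

Therefore:
φ = 2.0848 - 0.355 = 1.73 eV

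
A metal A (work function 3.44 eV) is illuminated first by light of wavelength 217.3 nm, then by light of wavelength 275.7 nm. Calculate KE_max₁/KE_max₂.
2.1434

Using Einstein's equation: KE_max = hc/λ - φ

For λ₁ = 217.3 nm:
E₁ = hc/λ₁ = 5.7057 eV
KE₁ = E₁ - φ = 5.7057 - 3.44 = 2.2657 eV

For λ₂ = 275.7 nm:
E₂ = hc/λ₂ = 4.4971 eV
KE₂ = E₂ - φ = 4.4971 - 3.44 = 1.0571 eV

Ratio: KE₁/KE₂ = 2.2657/1.0571 = 2.1434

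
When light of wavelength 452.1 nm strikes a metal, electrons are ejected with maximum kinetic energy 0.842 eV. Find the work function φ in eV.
1.90 eV

From Einstein's photoelectric equation: KE_max = hf - φ = hc/λ - φ

Rearranging for φ:
φ = hc/λ - KE_max

Calculate photon energy:
E_photon = hc/λ = 2.7424 eV

Therefore:
φ = 2.7424 - 0.842 = 1.90 eV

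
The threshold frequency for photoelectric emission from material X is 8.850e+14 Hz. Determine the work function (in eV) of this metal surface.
3.66 eV

At the threshold frequency, photon energy equals work function:
φ = hf₀

Calculating:
φ = (6.626×10⁻³⁴ J·s)(8.850e+14 Hz)
φ = 3.66 eV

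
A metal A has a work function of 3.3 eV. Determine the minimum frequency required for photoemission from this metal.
7.9794e+14 Hz

The threshold frequency is when the photon energy equals the work function:
hf₀ = φ

Solving for f₀:
f₀ = φ/h = (3.3 eV × 1.602×10⁻¹⁹ J/eV) / (6.626×10⁻³⁴ J·s)
f₀ = 7.9794e+14 Hz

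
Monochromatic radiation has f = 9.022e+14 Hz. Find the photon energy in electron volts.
3.7312 eV

Using E = hf:

E = hf = (6.626×10⁻³⁴ J·s)(9.022e+14 Hz)
E = 3.7312 eV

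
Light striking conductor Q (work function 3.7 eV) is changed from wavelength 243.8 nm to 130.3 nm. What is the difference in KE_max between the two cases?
4.4298 eV

Using Einstein's equation: KE_max = hc/λ - φ

For λ₁ = 243.8 nm:
KE₁ = hc/λ₁ - φ = 5.0855 - 3.7 = 1.3855 eV

For λ₂ = 130.3 nm:
KE₂ = hc/λ₂ - φ = 9.5153 - 3.7 = 5.8153 eV

Change in KE:
ΔKE = KE₂ - KE₁ = 5.8153 - 1.3855 = 4.4298 eV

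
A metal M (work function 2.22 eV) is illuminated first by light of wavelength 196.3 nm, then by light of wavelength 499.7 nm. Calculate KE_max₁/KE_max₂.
15.6833

Using Einstein's equation: KE_max = hc/λ - φ

For λ₁ = 196.3 nm:
E₁ = hc/λ₁ = 6.3161 eV
KE₁ = E₁ - φ = 6.3161 - 2.22 = 4.0961 eV

For λ₂ = 499.7 nm:
E₂ = hc/λ₂ = 2.4812 eV
KE₂ = E₂ - φ = 2.4812 - 2.22 = 0.2612 eV

Ratio: KE₁/KE₂ = 4.0961/0.2612 = 15.6833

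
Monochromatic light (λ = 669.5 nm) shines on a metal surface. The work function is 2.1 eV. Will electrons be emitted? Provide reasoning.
No

For photoemission, the photon energy must exceed the work function.

Photon energy: E = hc/λ = 1.8519 eV
Work function: φ = 2.1 eV

Since E_photon (1.8519 eV) < φ (2.1 eV), photoemission will NOT occur.
The threshold wavelength is λ₀ = hc/φ = 590.4 nm.
Since 669.5 nm > 590.4 nm, the photons lack sufficient energy.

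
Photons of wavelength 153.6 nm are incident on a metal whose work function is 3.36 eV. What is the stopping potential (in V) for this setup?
4.7119 V

The stopping potential V_s satisfies: eV_s = KE_max

First, find KE_max using Einstein's equation:
E_photon = hc/λ = 8.0719 eV
KE_max = E_photon - φ = 8.0719 - 3.36 = 4.7119 eV

Since eV_s = KE_max:
V_s = KE_max/e = 4.7119 V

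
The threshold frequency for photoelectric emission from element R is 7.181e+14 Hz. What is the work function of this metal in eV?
2.97 eV

At the threshold frequency, photon energy equals work function:
φ = hf₀

Calculating:
φ = (6.626×10⁻³⁴ J·s)(7.181e+14 Hz)
φ = 2.97 eV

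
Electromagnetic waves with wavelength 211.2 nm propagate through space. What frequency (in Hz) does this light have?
1.4195e+15 Hz

Using the wave equation: c = fλ

Solving for frequency:
f = c/λ = (3×10⁸ m/s) / (211.2×10⁻⁹ m)
f = 1.4195e+15 Hz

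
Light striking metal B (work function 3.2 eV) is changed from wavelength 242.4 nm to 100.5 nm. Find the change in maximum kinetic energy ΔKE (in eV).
7.2219 eV

Using Einstein's equation: KE_max = hc/λ - φ

For λ₁ = 242.4 nm:
KE₁ = hc/λ₁ - φ = 5.1149 - 3.2 = 1.9149 eV

For λ₂ = 100.5 nm:
KE₂ = hc/λ₂ - φ = 12.3367 - 3.2 = 9.1367 eV

Change in KE:
ΔKE = KE₂ - KE₁ = 9.1367 - 1.9149 = 7.2219 eV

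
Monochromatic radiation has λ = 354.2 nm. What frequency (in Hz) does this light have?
8.4639e+14 Hz

Using the wave equation: c = fλ

Solving for frequency:
f = c/λ = (3×10⁸ m/s) / (354.2×10⁻⁹ m)
f = 8.4639e+14 Hz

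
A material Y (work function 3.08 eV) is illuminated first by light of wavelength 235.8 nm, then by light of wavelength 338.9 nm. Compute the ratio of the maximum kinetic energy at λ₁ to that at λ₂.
3.7654

Using Einstein's equation: KE_max = hc/λ - φ

For λ₁ = 235.8 nm:
E₁ = hc/λ₁ = 5.2580 eV
KE₁ = E₁ - φ = 5.2580 - 3.08 = 2.1780 eV

For λ₂ = 338.9 nm:
E₂ = hc/λ₂ = 3.6584 eV
KE₂ = E₂ - φ = 3.6584 - 3.08 = 0.5784 eV

Ratio: KE₁/KE₂ = 2.1780/0.5784 = 3.7654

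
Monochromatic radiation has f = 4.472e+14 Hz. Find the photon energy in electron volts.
1.8495 eV

Using E = hf:

E = hf = (6.626×10⁻³⁴ J·s)(4.472e+14 Hz)
E = 1.8495 eV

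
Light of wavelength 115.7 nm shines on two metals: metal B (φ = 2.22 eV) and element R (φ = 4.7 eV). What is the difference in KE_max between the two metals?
2.4800 eV

Using KE_max = hc/λ - φ for each metal:

Photon energy: E = hc/λ = 10.7160 eV

For metal B (φ₁ = 2.22 eV):
KE₁ = E - φ₁ = 10.7160 - 2.22 = 8.4960 eV

For element R (φ₂ = 4.7 eV):
KE₂ = E - φ₂ = 10.7160 - 4.7 = 6.0160 eV

Difference:
ΔKE = KE₁ - KE₂ = 8.4960 - 6.0160 = 2.4800 eV

Note: The difference equals the difference in work functions: 4.7 - 2.22 = 2.48 eV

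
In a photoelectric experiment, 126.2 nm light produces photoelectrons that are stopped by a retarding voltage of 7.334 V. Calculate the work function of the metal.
2.49 eV

The stopping potential gives the maximum kinetic energy: KE_max = eV_s = 7.334 eV

From Einstein's photoelectric equation: KE_max = hc/λ - φ
Rearranging: φ = hc/λ - KE_max

Calculate photon energy:
E_photon = hc/λ = (6.626×10⁻³⁴ J·s)(3×10⁸ m/s) / (126.2×10⁻⁹ m) = 9.8244 eV

Therefore:
φ = 9.8244 - 7.334 = 2.49 eV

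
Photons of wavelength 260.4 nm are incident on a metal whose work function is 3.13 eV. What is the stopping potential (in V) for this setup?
1.6313 V

The stopping potential V_s satisfies: eV_s = KE_max

First, find KE_max using Einstein's equation:
E_photon = hc/λ = 4.7613 eV
KE_max = E_photon - φ = 4.7613 - 3.13 = 1.6313 eV

Since eV_s = KE_max:
V_s = KE_max/e = 1.6313 V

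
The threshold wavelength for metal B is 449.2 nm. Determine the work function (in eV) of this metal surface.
2.76 eV

At the threshold wavelength, photon energy equals work function:
φ = hc/λ₀

Calculating:
φ = (6.626×10⁻³⁴ J·s)(3×10⁸ m/s) / (449.2×10⁻⁹ m)
φ = 2.76 eV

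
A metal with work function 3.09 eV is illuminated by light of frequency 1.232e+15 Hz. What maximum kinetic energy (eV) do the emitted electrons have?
2.0051 eV

Using Einstein's photoelectric equation: KE_max = hf - φ

First, calculate the photon energy:
E_photon = hf = (6.626×10⁻³⁴ J·s)(1.232e+15 Hz)
E_photon = 5.0951 eV

Then, the maximum kinetic energy:
KE_max = E_photon - φ = 5.0951 eV - 3.09 eV = 2.0051 eV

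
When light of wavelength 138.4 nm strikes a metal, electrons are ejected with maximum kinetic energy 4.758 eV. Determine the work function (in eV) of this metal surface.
4.20 eV

From Einstein's photoelectric equation: KE_max = hf - φ = hc/λ - φ

Rearranging for φ:
φ = hc/λ - KE_max

Calculate photon energy:
E_photon = hc/λ = 8.9584 eV

Therefore:
φ = 8.9584 - 4.758 = 4.20 eV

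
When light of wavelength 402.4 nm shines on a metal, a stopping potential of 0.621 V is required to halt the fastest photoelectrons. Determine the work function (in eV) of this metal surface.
2.46 eV

The stopping potential gives the maximum kinetic energy: KE_max = eV_s = 0.621 eV

From Einstein's photoelectric equation: KE_max = hc/λ - φ
Rearranging: φ = hc/λ - KE_max

Calculate photon energy:
E_photon = hc/λ = (6.626×10⁻³⁴ J·s)(3×10⁸ m/s) / (402.4×10⁻⁹ m) = 3.0811 eV

Therefore:
φ = 3.0811 - 0.621 = 2.46 eV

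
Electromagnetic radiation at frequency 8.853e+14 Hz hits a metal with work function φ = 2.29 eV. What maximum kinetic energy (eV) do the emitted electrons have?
1.3713 eV

Using Einstein's photoelectric equation: KE_max = hf - φ

First, calculate the photon energy:
E_photon = hf = (6.626×10⁻³⁴ J·s)(8.853e+14 Hz)
E_photon = 3.6613 eV

Then, the maximum kinetic energy:
KE_max = E_photon - φ = 3.6613 eV - 2.29 eV = 1.3713 eV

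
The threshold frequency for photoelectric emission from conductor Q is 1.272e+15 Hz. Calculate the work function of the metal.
5.26 eV

At the threshold frequency, photon energy equals work function:
φ = hf₀

Calculating:
φ = (6.626×10⁻³⁴ J·s)(1.272e+15 Hz)
φ = 5.26 eV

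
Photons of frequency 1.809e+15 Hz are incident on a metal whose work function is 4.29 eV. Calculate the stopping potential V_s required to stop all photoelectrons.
3.1914 V

The stopping potential V_s satisfies: eV_s = KE_max

First, find KE_max using Einstein's equation:
E_photon = hf = (6.626×10⁻³⁴ J·s)(1.809e+15 Hz) = 7.4814 eV
KE_max = E_photon - φ = 7.4814 - 4.29 = 3.1914 eV

Since eV_s = KE_max:
V_s = KE_max/e = 3.1914 V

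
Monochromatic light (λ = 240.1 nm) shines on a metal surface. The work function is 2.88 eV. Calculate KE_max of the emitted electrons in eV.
2.2839 eV

Using Einstein's photoelectric equation: KE_max = hf - φ = hc/λ - φ

First, calculate the photon energy:
E_photon = hc/λ = (6.626×10⁻³⁴ J·s)(3×10⁸ m/s) / (240.1×10⁻⁹ m)
E_photon = 5.1639 eV

Then, the maximum kinetic energy:
KE_max = E_photon - φ = 5.1639 eV - 2.88 eV = 2.2839 eV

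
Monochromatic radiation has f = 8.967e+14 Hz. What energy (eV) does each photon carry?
3.7085 eV

Using E = hf:

E = hf = (6.626×10⁻³⁴ J·s)(8.967e+14 Hz)
E = 3.7085 eV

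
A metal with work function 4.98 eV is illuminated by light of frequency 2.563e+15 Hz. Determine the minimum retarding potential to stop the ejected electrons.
5.6197 V

The stopping potential V_s satisfies: eV_s = KE_max

First, find KE_max using Einstein's equation:
E_photon = hf = (6.626×10⁻³⁴ J·s)(2.563e+15 Hz) = 10.5997 eV
KE_max = E_photon - φ = 10.5997 - 4.98 = 5.6197 eV

Since eV_s = KE_max:
V_s = KE_max/e = 5.6197 V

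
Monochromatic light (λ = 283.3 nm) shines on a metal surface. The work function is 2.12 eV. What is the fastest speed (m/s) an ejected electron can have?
8.9092e+05 m/s

First, find the maximum kinetic energy:
E_photon = hc/λ = 4.3764 eV
KE_max = E_photon - φ = 4.3764 - 2.12 = 2.2564 eV

Convert to Joules: KE_max = 2.2564 × 1.602×10⁻¹⁹ J = 3.6152e-19 J

Then use KE = ½mv² to find velocity:
v = √(2·KE/m) = √(2 × 3.6152e-19 J / 9.109e-31 kg)
v = 8.9092e+05 m/s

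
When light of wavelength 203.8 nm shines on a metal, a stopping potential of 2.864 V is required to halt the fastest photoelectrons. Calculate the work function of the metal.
3.22 eV

The stopping potential gives the maximum kinetic energy: KE_max = eV_s = 2.864 eV

From Einstein's photoelectric equation: KE_max = hc/λ - φ
Rearranging: φ = hc/λ - KE_max

Calculate photon energy:
E_photon = hc/λ = (6.626×10⁻³⁴ J·s)(3×10⁸ m/s) / (203.8×10⁻⁹ m) = 6.0836 eV

Therefore:
φ = 6.0836 - 2.864 = 3.22 eV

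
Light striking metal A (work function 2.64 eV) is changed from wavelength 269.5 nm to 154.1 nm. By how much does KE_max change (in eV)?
3.4452 eV

Using Einstein's equation: KE_max = hc/λ - φ

For λ₁ = 269.5 nm:
KE₁ = hc/λ₁ - φ = 4.6005 - 2.64 = 1.9605 eV

For λ₂ = 154.1 nm:
KE₂ = hc/λ₂ - φ = 8.0457 - 2.64 = 5.4057 eV

Change in KE:
ΔKE = KE₂ - KE₁ = 5.4057 - 1.9605 = 3.4452 eV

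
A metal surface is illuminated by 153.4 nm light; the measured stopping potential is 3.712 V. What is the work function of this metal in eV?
4.37 eV

The stopping potential gives the maximum kinetic energy: KE_max = eV_s = 3.712 eV

From Einstein's photoelectric equation: KE_max = hc/λ - φ
Rearranging: φ = hc/λ - KE_max

Calculate photon energy:
E_photon = hc/λ = (6.626×10⁻³⁴ J·s)(3×10⁸ m/s) / (153.4×10⁻⁹ m) = 8.0824 eV

Therefore:
φ = 8.0824 - 3.712 = 4.37 eV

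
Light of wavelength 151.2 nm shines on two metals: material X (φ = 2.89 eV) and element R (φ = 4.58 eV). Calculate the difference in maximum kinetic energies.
1.6900 eV

Using KE_max = hc/λ - φ for each metal:

Photon energy: E = hc/λ = 8.2000 eV

For material X (φ₁ = 2.89 eV):
KE₁ = E - φ₁ = 8.2000 - 2.89 = 5.3100 eV

For element R (φ₂ = 4.58 eV):
KE₂ = E - φ₂ = 8.2000 - 4.58 = 3.6200 eV

Difference:
ΔKE = KE₁ - KE₂ = 5.3100 - 3.6200 = 1.6900 eV

Note: The difference equals the difference in work functions: 4.58 - 2.89 = 1.69 eV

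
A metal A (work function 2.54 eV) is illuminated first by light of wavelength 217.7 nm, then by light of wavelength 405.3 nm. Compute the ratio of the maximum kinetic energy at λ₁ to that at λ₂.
6.0785

Using Einstein's equation: KE_max = hc/λ - φ

For λ₁ = 217.7 nm:
E₁ = hc/λ₁ = 5.6952 eV
KE₁ = E₁ - φ = 5.6952 - 2.54 = 3.1552 eV

For λ₂ = 405.3 nm:
E₂ = hc/λ₂ = 3.0591 eV
KE₂ = E₂ - φ = 3.0591 - 2.54 = 0.5191 eV

Ratio: KE₁/KE₂ = 3.1552/0.5191 = 6.0785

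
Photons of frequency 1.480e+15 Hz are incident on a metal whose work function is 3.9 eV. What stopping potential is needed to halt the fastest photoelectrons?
2.2208 V

The stopping potential V_s satisfies: eV_s = KE_max

First, find KE_max using Einstein's equation:
E_photon = hf = (6.626×10⁻³⁴ J·s)(1.480e+15 Hz) = 6.1208 eV
KE_max = E_photon - φ = 6.1208 - 3.9 = 2.2208 eV

Since eV_s = KE_max:
V_s = KE_max/e = 2.2208 V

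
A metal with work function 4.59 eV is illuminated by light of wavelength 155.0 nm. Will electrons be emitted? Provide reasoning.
Yes

For photoemission, the photon energy must exceed the work function.

Photon energy: E = hc/λ = 7.9990 eV
Work function: φ = 4.59 eV

Since E_photon (7.9990 eV) > φ (4.59 eV), photoemission WILL occur.
The threshold wavelength is λ₀ = hc/φ = 270.1 nm.
Since 155.0 nm < 270.1 nm, the light has sufficient energy.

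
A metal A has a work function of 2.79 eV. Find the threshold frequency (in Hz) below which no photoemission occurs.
6.7462e+14 Hz

The threshold frequency is when the photon energy equals the work function:
hf₀ = φ

Solving for f₀:
f₀ = φ/h = (2.79 eV × 1.602×10⁻¹⁹ J/eV) / (6.626×10⁻³⁴ J·s)
f₀ = 6.7462e+14 Hz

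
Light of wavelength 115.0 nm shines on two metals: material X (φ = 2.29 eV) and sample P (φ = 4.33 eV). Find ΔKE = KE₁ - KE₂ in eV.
2.0400 eV

Using KE_max = hc/λ - φ for each metal:

Photon energy: E = hc/λ = 10.7812 eV

For material X (φ₁ = 2.29 eV):
KE₁ = E - φ₁ = 10.7812 - 2.29 = 8.4912 eV

For sample P (φ₂ = 4.33 eV):
KE₂ = E - φ₂ = 10.7812 - 4.33 = 6.4512 eV

Difference:
ΔKE = KE₁ - KE₂ = 8.4912 - 6.4512 = 2.0400 eV

Note: The difference equals the difference in work functions: 4.33 - 2.29 = 2.04 eV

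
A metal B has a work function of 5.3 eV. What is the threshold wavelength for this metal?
233.93 nm

The threshold wavelength is when the photon energy equals the work function:
hc/λ₀ = φ

Solving for λ₀:
λ₀ = hc/φ = (6.626×10⁻³⁴ J·s)(3×10⁸ m/s) / (5.3 eV × 1.602×10⁻¹⁹ J/eV)
λ₀ = 233.93 nm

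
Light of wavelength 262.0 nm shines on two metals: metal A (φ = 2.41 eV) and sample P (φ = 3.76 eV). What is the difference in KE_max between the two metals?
1.3500 eV

Using KE_max = hc/λ - φ for each metal:

Photon energy: E = hc/λ = 4.7322 eV

For metal A (φ₁ = 2.41 eV):
KE₁ = E - φ₁ = 4.7322 - 2.41 = 2.3222 eV

For sample P (φ₂ = 3.76 eV):
KE₂ = E - φ₂ = 4.7322 - 3.76 = 0.9722 eV

Difference:
ΔKE = KE₁ - KE₂ = 2.3222 - 0.9722 = 1.3500 eV

Note: The difference equals the difference in work functions: 3.76 - 2.41 = 1.35 eV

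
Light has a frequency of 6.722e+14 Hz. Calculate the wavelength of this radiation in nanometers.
445.99 nm

Using the wave equation: c = fλ

Solving for wavelength:
λ = c/f = (3×10⁸ m/s) / (6.722e+14 Hz)
λ = 445.99 nm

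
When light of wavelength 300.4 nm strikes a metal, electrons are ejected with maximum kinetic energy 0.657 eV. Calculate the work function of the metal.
3.47 eV

From Einstein's photoelectric equation: KE_max = hf - φ = hc/λ - φ

Rearranging for φ:
φ = hc/λ - KE_max

Calculate photon energy:
E_photon = hc/λ = 4.1273 eV

Therefore:
φ = 4.1273 - 0.657 = 3.47 eV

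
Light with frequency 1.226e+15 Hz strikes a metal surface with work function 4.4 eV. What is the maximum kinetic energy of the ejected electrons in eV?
0.6703 eV

Using Einstein's photoelectric equation: KE_max = hf - φ

First, calculate the photon energy:
E_photon = hf = (6.626×10⁻³⁴ J·s)(1.226e+15 Hz)
E_photon = 5.0703 eV

Then, the maximum kinetic energy:
KE_max = E_photon - φ = 5.0703 eV - 4.4 eV = 0.6703 eV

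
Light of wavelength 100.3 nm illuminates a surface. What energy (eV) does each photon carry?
12.3613 eV

Using E = hf = hc/λ:

E = hc/λ = (6.626×10⁻³⁴ J·s)(3×10⁸ m/s) / (100.3×10⁻⁹ m)
E = 12.3613 eV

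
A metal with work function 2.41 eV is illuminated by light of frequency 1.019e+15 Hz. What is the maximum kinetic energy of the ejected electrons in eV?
1.8042 eV

Using Einstein's photoelectric equation: KE_max = hf - φ

First, calculate the photon energy:
E_photon = hf = (6.626×10⁻³⁴ J·s)(1.019e+15 Hz)
E_photon = 4.2142 eV

Then, the maximum kinetic energy:
KE_max = E_photon - φ = 4.2142 eV - 2.41 eV = 1.8042 eV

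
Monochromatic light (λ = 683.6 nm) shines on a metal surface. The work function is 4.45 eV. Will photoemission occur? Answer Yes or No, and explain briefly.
No

For photoemission, the photon energy must exceed the work function.

Photon energy: E = hc/λ = 1.8137 eV
Work function: φ = 4.45 eV

Since E_photon (1.8137 eV) < φ (4.45 eV), photoemission will NOT occur.
The threshold wavelength is λ₀ = hc/φ = 278.6 nm.
Since 683.6 nm > 278.6 nm, the photons lack sufficient energy.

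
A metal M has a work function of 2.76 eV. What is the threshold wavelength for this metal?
449.22 nm

The threshold wavelength is when the photon energy equals the work function:
hc/λ₀ = φ

Solving for λ₀:
λ₀ = hc/φ = (6.626×10⁻³⁴ J·s)(3×10⁸ m/s) / (2.76 eV × 1.602×10⁻¹⁹ J/eV)
λ₀ = 449.22 nm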